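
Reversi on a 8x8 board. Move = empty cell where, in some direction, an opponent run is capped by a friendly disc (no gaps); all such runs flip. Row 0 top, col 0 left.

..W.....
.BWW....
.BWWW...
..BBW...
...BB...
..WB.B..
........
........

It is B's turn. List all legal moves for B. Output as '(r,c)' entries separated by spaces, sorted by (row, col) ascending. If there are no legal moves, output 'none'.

(0,1): no bracket -> illegal
(0,3): flips 3 -> legal
(0,4): no bracket -> illegal
(1,4): flips 5 -> legal
(1,5): flips 1 -> legal
(2,5): flips 4 -> legal
(3,1): no bracket -> illegal
(3,5): flips 1 -> legal
(4,1): no bracket -> illegal
(4,2): no bracket -> illegal
(4,5): no bracket -> illegal
(5,1): flips 1 -> legal
(6,1): flips 1 -> legal
(6,2): no bracket -> illegal
(6,3): no bracket -> illegal

Answer: (0,3) (1,4) (1,5) (2,5) (3,5) (5,1) (6,1)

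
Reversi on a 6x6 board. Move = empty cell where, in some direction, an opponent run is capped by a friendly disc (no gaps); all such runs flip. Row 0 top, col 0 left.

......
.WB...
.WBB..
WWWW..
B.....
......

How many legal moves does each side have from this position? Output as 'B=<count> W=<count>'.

Answer: B=7 W=6

Derivation:
-- B to move --
(0,0): flips 1 -> legal
(0,1): no bracket -> illegal
(0,2): no bracket -> illegal
(1,0): flips 1 -> legal
(2,0): flips 2 -> legal
(2,4): no bracket -> illegal
(3,4): no bracket -> illegal
(4,1): flips 1 -> legal
(4,2): flips 1 -> legal
(4,3): flips 1 -> legal
(4,4): flips 1 -> legal
B mobility = 7
-- W to move --
(0,1): no bracket -> illegal
(0,2): flips 2 -> legal
(0,3): flips 1 -> legal
(1,3): flips 3 -> legal
(1,4): flips 1 -> legal
(2,4): flips 2 -> legal
(3,4): no bracket -> illegal
(4,1): no bracket -> illegal
(5,0): flips 1 -> legal
(5,1): no bracket -> illegal
W mobility = 6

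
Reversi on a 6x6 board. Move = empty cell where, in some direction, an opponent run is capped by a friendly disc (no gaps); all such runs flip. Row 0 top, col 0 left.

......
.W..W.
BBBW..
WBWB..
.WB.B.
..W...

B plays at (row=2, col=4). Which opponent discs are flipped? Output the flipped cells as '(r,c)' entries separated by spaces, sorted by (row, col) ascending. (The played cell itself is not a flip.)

Answer: (2,3)

Derivation:
Dir NW: first cell '.' (not opp) -> no flip
Dir N: opp run (1,4), next='.' -> no flip
Dir NE: first cell '.' (not opp) -> no flip
Dir W: opp run (2,3) capped by B -> flip
Dir E: first cell '.' (not opp) -> no flip
Dir SW: first cell 'B' (not opp) -> no flip
Dir S: first cell '.' (not opp) -> no flip
Dir SE: first cell '.' (not opp) -> no flip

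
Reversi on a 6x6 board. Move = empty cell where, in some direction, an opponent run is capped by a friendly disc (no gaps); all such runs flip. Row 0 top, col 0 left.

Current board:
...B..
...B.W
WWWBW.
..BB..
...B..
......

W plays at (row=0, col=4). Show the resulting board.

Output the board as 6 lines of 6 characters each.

Answer: ...BW.
...W.W
WWWBW.
..BB..
...B..
......

Derivation:
Place W at (0,4); scan 8 dirs for brackets.
Dir NW: edge -> no flip
Dir N: edge -> no flip
Dir NE: edge -> no flip
Dir W: opp run (0,3), next='.' -> no flip
Dir E: first cell '.' (not opp) -> no flip
Dir SW: opp run (1,3) capped by W -> flip
Dir S: first cell '.' (not opp) -> no flip
Dir SE: first cell 'W' (not opp) -> no flip
All flips: (1,3)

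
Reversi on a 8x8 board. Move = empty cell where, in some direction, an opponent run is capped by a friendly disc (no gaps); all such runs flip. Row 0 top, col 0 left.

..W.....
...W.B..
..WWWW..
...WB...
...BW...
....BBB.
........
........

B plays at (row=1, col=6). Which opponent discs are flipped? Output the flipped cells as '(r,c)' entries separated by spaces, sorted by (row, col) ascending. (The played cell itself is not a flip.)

Answer: (2,5)

Derivation:
Dir NW: first cell '.' (not opp) -> no flip
Dir N: first cell '.' (not opp) -> no flip
Dir NE: first cell '.' (not opp) -> no flip
Dir W: first cell 'B' (not opp) -> no flip
Dir E: first cell '.' (not opp) -> no flip
Dir SW: opp run (2,5) capped by B -> flip
Dir S: first cell '.' (not opp) -> no flip
Dir SE: first cell '.' (not opp) -> no flip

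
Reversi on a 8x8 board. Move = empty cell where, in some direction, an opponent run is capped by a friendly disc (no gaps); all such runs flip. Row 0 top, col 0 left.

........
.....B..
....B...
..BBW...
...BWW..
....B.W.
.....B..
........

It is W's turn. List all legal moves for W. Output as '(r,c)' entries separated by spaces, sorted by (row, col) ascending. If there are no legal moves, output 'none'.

Answer: (1,4) (2,2) (3,1) (4,2) (5,2) (6,3) (6,4) (7,4)

Derivation:
(0,4): no bracket -> illegal
(0,5): no bracket -> illegal
(0,6): no bracket -> illegal
(1,3): no bracket -> illegal
(1,4): flips 1 -> legal
(1,6): no bracket -> illegal
(2,1): no bracket -> illegal
(2,2): flips 1 -> legal
(2,3): no bracket -> illegal
(2,5): no bracket -> illegal
(2,6): no bracket -> illegal
(3,1): flips 2 -> legal
(3,5): no bracket -> illegal
(4,1): no bracket -> illegal
(4,2): flips 1 -> legal
(5,2): flips 1 -> legal
(5,3): no bracket -> illegal
(5,5): no bracket -> illegal
(6,3): flips 1 -> legal
(6,4): flips 1 -> legal
(6,6): no bracket -> illegal
(7,4): flips 1 -> legal
(7,5): no bracket -> illegal
(7,6): no bracket -> illegal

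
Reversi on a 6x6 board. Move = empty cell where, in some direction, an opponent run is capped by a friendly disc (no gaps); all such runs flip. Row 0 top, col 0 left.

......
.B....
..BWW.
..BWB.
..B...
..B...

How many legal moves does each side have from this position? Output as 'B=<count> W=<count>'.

Answer: B=5 W=8

Derivation:
-- B to move --
(1,2): flips 1 -> legal
(1,3): no bracket -> illegal
(1,4): flips 2 -> legal
(1,5): flips 2 -> legal
(2,5): flips 2 -> legal
(3,5): no bracket -> illegal
(4,3): no bracket -> illegal
(4,4): flips 1 -> legal
B mobility = 5
-- W to move --
(0,0): flips 2 -> legal
(0,1): no bracket -> illegal
(0,2): no bracket -> illegal
(1,0): no bracket -> illegal
(1,2): no bracket -> illegal
(1,3): no bracket -> illegal
(2,0): no bracket -> illegal
(2,1): flips 1 -> legal
(2,5): no bracket -> illegal
(3,1): flips 1 -> legal
(3,5): flips 1 -> legal
(4,1): flips 1 -> legal
(4,3): no bracket -> illegal
(4,4): flips 1 -> legal
(4,5): flips 1 -> legal
(5,1): flips 1 -> legal
(5,3): no bracket -> illegal
W mobility = 8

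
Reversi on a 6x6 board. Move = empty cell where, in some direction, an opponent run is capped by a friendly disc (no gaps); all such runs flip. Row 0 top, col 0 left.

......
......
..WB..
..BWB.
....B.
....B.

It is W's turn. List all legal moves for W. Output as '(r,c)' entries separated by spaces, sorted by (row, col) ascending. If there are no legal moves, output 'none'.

Answer: (1,3) (2,4) (3,1) (3,5) (4,2) (5,5)

Derivation:
(1,2): no bracket -> illegal
(1,3): flips 1 -> legal
(1,4): no bracket -> illegal
(2,1): no bracket -> illegal
(2,4): flips 1 -> legal
(2,5): no bracket -> illegal
(3,1): flips 1 -> legal
(3,5): flips 1 -> legal
(4,1): no bracket -> illegal
(4,2): flips 1 -> legal
(4,3): no bracket -> illegal
(4,5): no bracket -> illegal
(5,3): no bracket -> illegal
(5,5): flips 1 -> legal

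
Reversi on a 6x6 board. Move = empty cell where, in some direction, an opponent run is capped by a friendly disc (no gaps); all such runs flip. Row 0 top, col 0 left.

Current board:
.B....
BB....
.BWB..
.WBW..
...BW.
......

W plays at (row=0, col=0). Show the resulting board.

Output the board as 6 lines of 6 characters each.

Answer: WB....
BW....
.BWB..
.WBW..
...BW.
......

Derivation:
Place W at (0,0); scan 8 dirs for brackets.
Dir NW: edge -> no flip
Dir N: edge -> no flip
Dir NE: edge -> no flip
Dir W: edge -> no flip
Dir E: opp run (0,1), next='.' -> no flip
Dir SW: edge -> no flip
Dir S: opp run (1,0), next='.' -> no flip
Dir SE: opp run (1,1) capped by W -> flip
All flips: (1,1)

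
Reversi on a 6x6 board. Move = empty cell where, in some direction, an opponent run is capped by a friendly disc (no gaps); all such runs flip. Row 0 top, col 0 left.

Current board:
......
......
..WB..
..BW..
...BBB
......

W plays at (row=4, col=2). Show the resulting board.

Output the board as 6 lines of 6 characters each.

Place W at (4,2); scan 8 dirs for brackets.
Dir NW: first cell '.' (not opp) -> no flip
Dir N: opp run (3,2) capped by W -> flip
Dir NE: first cell 'W' (not opp) -> no flip
Dir W: first cell '.' (not opp) -> no flip
Dir E: opp run (4,3) (4,4) (4,5), next=edge -> no flip
Dir SW: first cell '.' (not opp) -> no flip
Dir S: first cell '.' (not opp) -> no flip
Dir SE: first cell '.' (not opp) -> no flip
All flips: (3,2)

Answer: ......
......
..WB..
..WW..
..WBBB
......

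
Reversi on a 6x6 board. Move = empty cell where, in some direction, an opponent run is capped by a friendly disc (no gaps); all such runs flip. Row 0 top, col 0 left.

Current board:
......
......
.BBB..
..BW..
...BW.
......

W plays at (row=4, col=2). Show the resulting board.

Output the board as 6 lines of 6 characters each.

Place W at (4,2); scan 8 dirs for brackets.
Dir NW: first cell '.' (not opp) -> no flip
Dir N: opp run (3,2) (2,2), next='.' -> no flip
Dir NE: first cell 'W' (not opp) -> no flip
Dir W: first cell '.' (not opp) -> no flip
Dir E: opp run (4,3) capped by W -> flip
Dir SW: first cell '.' (not opp) -> no flip
Dir S: first cell '.' (not opp) -> no flip
Dir SE: first cell '.' (not opp) -> no flip
All flips: (4,3)

Answer: ......
......
.BBB..
..BW..
..WWW.
......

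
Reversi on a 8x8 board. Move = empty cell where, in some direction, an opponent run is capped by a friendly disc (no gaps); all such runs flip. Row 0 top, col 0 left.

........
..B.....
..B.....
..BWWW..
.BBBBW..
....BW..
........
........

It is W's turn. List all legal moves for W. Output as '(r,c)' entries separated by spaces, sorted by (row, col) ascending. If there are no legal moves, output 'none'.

(0,1): no bracket -> illegal
(0,2): no bracket -> illegal
(0,3): no bracket -> illegal
(1,1): flips 1 -> legal
(1,3): no bracket -> illegal
(2,1): no bracket -> illegal
(2,3): no bracket -> illegal
(3,0): no bracket -> illegal
(3,1): flips 1 -> legal
(4,0): flips 4 -> legal
(5,0): no bracket -> illegal
(5,1): flips 1 -> legal
(5,2): flips 1 -> legal
(5,3): flips 3 -> legal
(6,3): flips 1 -> legal
(6,4): flips 2 -> legal
(6,5): no bracket -> illegal

Answer: (1,1) (3,1) (4,0) (5,1) (5,2) (5,3) (6,3) (6,4)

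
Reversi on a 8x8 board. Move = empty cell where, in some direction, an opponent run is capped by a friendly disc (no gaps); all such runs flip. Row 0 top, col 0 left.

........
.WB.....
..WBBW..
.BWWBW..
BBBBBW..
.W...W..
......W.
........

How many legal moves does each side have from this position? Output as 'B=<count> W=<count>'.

-- B to move --
(0,0): flips 3 -> legal
(0,1): no bracket -> illegal
(0,2): no bracket -> illegal
(1,0): flips 1 -> legal
(1,3): flips 1 -> legal
(1,4): no bracket -> illegal
(1,5): no bracket -> illegal
(1,6): flips 1 -> legal
(2,0): no bracket -> illegal
(2,1): flips 2 -> legal
(2,6): flips 2 -> legal
(3,6): flips 1 -> legal
(4,6): flips 2 -> legal
(5,0): no bracket -> illegal
(5,2): no bracket -> illegal
(5,4): no bracket -> illegal
(5,6): flips 1 -> legal
(5,7): no bracket -> illegal
(6,0): flips 1 -> legal
(6,1): flips 1 -> legal
(6,2): flips 1 -> legal
(6,4): no bracket -> illegal
(6,5): no bracket -> illegal
(6,7): no bracket -> illegal
(7,5): no bracket -> illegal
(7,6): no bracket -> illegal
(7,7): flips 2 -> legal
B mobility = 13
-- W to move --
(0,1): flips 3 -> legal
(0,2): flips 1 -> legal
(0,3): no bracket -> illegal
(1,3): flips 3 -> legal
(1,4): flips 1 -> legal
(1,5): flips 1 -> legal
(2,0): no bracket -> illegal
(2,1): flips 2 -> legal
(3,0): flips 1 -> legal
(5,0): flips 1 -> legal
(5,2): flips 3 -> legal
(5,3): flips 2 -> legal
(5,4): flips 1 -> legal
W mobility = 11

Answer: B=13 W=11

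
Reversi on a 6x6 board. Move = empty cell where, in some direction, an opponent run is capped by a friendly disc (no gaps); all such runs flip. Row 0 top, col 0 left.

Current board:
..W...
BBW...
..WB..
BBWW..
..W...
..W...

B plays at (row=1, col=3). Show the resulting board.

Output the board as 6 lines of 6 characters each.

Place B at (1,3); scan 8 dirs for brackets.
Dir NW: opp run (0,2), next=edge -> no flip
Dir N: first cell '.' (not opp) -> no flip
Dir NE: first cell '.' (not opp) -> no flip
Dir W: opp run (1,2) capped by B -> flip
Dir E: first cell '.' (not opp) -> no flip
Dir SW: opp run (2,2) capped by B -> flip
Dir S: first cell 'B' (not opp) -> no flip
Dir SE: first cell '.' (not opp) -> no flip
All flips: (1,2) (2,2)

Answer: ..W...
BBBB..
..BB..
BBWW..
..W...
..W...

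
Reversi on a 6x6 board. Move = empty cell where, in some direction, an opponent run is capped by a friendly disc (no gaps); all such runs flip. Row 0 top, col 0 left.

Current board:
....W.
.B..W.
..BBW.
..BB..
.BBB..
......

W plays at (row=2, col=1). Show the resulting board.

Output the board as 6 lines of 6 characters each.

Answer: ....W.
.B..W.
.WWWW.
..BB..
.BBB..
......

Derivation:
Place W at (2,1); scan 8 dirs for brackets.
Dir NW: first cell '.' (not opp) -> no flip
Dir N: opp run (1,1), next='.' -> no flip
Dir NE: first cell '.' (not opp) -> no flip
Dir W: first cell '.' (not opp) -> no flip
Dir E: opp run (2,2) (2,3) capped by W -> flip
Dir SW: first cell '.' (not opp) -> no flip
Dir S: first cell '.' (not opp) -> no flip
Dir SE: opp run (3,2) (4,3), next='.' -> no flip
All flips: (2,2) (2,3)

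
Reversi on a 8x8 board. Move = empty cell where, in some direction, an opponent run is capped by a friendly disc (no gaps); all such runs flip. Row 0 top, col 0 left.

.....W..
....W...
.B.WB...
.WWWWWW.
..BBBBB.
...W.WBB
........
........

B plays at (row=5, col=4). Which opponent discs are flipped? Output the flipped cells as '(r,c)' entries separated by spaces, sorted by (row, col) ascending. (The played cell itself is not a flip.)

Answer: (5,5)

Derivation:
Dir NW: first cell 'B' (not opp) -> no flip
Dir N: first cell 'B' (not opp) -> no flip
Dir NE: first cell 'B' (not opp) -> no flip
Dir W: opp run (5,3), next='.' -> no flip
Dir E: opp run (5,5) capped by B -> flip
Dir SW: first cell '.' (not opp) -> no flip
Dir S: first cell '.' (not opp) -> no flip
Dir SE: first cell '.' (not opp) -> no flip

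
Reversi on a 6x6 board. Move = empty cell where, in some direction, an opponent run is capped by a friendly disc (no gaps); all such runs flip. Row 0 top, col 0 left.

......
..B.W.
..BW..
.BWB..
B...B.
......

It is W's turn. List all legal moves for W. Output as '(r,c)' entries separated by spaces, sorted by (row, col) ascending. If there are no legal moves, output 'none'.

Answer: (0,1) (0,2) (2,1) (3,0) (3,4) (4,3)

Derivation:
(0,1): flips 1 -> legal
(0,2): flips 2 -> legal
(0,3): no bracket -> illegal
(1,1): no bracket -> illegal
(1,3): no bracket -> illegal
(2,0): no bracket -> illegal
(2,1): flips 1 -> legal
(2,4): no bracket -> illegal
(3,0): flips 1 -> legal
(3,4): flips 1 -> legal
(3,5): no bracket -> illegal
(4,1): no bracket -> illegal
(4,2): no bracket -> illegal
(4,3): flips 1 -> legal
(4,5): no bracket -> illegal
(5,0): no bracket -> illegal
(5,1): no bracket -> illegal
(5,3): no bracket -> illegal
(5,4): no bracket -> illegal
(5,5): no bracket -> illegal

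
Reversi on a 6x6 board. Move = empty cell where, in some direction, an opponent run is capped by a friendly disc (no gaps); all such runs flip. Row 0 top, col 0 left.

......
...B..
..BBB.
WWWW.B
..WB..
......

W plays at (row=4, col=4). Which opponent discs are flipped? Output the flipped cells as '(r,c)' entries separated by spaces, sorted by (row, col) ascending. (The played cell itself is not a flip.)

Answer: (4,3)

Derivation:
Dir NW: first cell 'W' (not opp) -> no flip
Dir N: first cell '.' (not opp) -> no flip
Dir NE: opp run (3,5), next=edge -> no flip
Dir W: opp run (4,3) capped by W -> flip
Dir E: first cell '.' (not opp) -> no flip
Dir SW: first cell '.' (not opp) -> no flip
Dir S: first cell '.' (not opp) -> no flip
Dir SE: first cell '.' (not opp) -> no flip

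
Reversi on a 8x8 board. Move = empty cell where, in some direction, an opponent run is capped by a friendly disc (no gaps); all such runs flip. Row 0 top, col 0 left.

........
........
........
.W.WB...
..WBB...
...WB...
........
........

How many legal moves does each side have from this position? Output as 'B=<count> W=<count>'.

-- B to move --
(2,0): no bracket -> illegal
(2,1): no bracket -> illegal
(2,2): flips 1 -> legal
(2,3): flips 1 -> legal
(2,4): no bracket -> illegal
(3,0): no bracket -> illegal
(3,2): flips 1 -> legal
(4,0): no bracket -> illegal
(4,1): flips 1 -> legal
(5,1): no bracket -> illegal
(5,2): flips 1 -> legal
(6,2): flips 1 -> legal
(6,3): flips 1 -> legal
(6,4): no bracket -> illegal
B mobility = 7
-- W to move --
(2,3): no bracket -> illegal
(2,4): no bracket -> illegal
(2,5): no bracket -> illegal
(3,2): no bracket -> illegal
(3,5): flips 2 -> legal
(4,5): flips 2 -> legal
(5,2): no bracket -> illegal
(5,5): flips 2 -> legal
(6,3): no bracket -> illegal
(6,4): no bracket -> illegal
(6,5): no bracket -> illegal
W mobility = 3

Answer: B=7 W=3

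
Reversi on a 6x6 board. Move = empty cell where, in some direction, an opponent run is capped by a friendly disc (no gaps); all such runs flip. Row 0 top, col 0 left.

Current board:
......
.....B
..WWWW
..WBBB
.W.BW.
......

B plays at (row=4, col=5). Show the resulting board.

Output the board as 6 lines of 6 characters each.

Answer: ......
.....B
..WWWW
..WBBB
.W.BBB
......

Derivation:
Place B at (4,5); scan 8 dirs for brackets.
Dir NW: first cell 'B' (not opp) -> no flip
Dir N: first cell 'B' (not opp) -> no flip
Dir NE: edge -> no flip
Dir W: opp run (4,4) capped by B -> flip
Dir E: edge -> no flip
Dir SW: first cell '.' (not opp) -> no flip
Dir S: first cell '.' (not opp) -> no flip
Dir SE: edge -> no flip
All flips: (4,4)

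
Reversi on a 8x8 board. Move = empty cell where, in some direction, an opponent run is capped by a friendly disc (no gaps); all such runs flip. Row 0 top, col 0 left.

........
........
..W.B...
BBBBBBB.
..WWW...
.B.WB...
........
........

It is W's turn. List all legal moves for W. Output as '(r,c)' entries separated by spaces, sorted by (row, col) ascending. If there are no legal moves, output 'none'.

Answer: (1,4) (1,5) (2,0) (2,1) (2,3) (2,5) (2,6) (4,0) (5,5) (6,0) (6,4) (6,5)

Derivation:
(1,3): no bracket -> illegal
(1,4): flips 2 -> legal
(1,5): flips 2 -> legal
(2,0): flips 1 -> legal
(2,1): flips 1 -> legal
(2,3): flips 1 -> legal
(2,5): flips 1 -> legal
(2,6): flips 1 -> legal
(2,7): no bracket -> illegal
(3,7): no bracket -> illegal
(4,0): flips 1 -> legal
(4,1): no bracket -> illegal
(4,5): no bracket -> illegal
(4,6): no bracket -> illegal
(4,7): no bracket -> illegal
(5,0): no bracket -> illegal
(5,2): no bracket -> illegal
(5,5): flips 1 -> legal
(6,0): flips 1 -> legal
(6,1): no bracket -> illegal
(6,2): no bracket -> illegal
(6,3): no bracket -> illegal
(6,4): flips 1 -> legal
(6,5): flips 1 -> legal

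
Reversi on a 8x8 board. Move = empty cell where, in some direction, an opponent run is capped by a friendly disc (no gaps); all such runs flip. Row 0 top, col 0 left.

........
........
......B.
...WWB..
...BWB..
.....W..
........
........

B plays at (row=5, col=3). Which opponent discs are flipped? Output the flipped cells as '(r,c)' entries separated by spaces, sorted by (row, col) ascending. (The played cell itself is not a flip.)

Answer: (4,4)

Derivation:
Dir NW: first cell '.' (not opp) -> no flip
Dir N: first cell 'B' (not opp) -> no flip
Dir NE: opp run (4,4) capped by B -> flip
Dir W: first cell '.' (not opp) -> no flip
Dir E: first cell '.' (not opp) -> no flip
Dir SW: first cell '.' (not opp) -> no flip
Dir S: first cell '.' (not opp) -> no flip
Dir SE: first cell '.' (not opp) -> no flip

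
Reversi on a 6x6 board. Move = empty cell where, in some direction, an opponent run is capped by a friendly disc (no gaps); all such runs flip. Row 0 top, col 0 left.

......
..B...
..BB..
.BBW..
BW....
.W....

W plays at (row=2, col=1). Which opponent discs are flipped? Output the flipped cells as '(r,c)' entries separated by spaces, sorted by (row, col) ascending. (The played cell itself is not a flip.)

Answer: (3,1)

Derivation:
Dir NW: first cell '.' (not opp) -> no flip
Dir N: first cell '.' (not opp) -> no flip
Dir NE: opp run (1,2), next='.' -> no flip
Dir W: first cell '.' (not opp) -> no flip
Dir E: opp run (2,2) (2,3), next='.' -> no flip
Dir SW: first cell '.' (not opp) -> no flip
Dir S: opp run (3,1) capped by W -> flip
Dir SE: opp run (3,2), next='.' -> no flip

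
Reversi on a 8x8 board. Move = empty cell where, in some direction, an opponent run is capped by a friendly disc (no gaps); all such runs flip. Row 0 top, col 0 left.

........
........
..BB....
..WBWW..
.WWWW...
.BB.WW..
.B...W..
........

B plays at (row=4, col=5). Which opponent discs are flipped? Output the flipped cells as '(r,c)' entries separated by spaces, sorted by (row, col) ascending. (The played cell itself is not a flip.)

Answer: (3,4)

Derivation:
Dir NW: opp run (3,4) capped by B -> flip
Dir N: opp run (3,5), next='.' -> no flip
Dir NE: first cell '.' (not opp) -> no flip
Dir W: opp run (4,4) (4,3) (4,2) (4,1), next='.' -> no flip
Dir E: first cell '.' (not opp) -> no flip
Dir SW: opp run (5,4), next='.' -> no flip
Dir S: opp run (5,5) (6,5), next='.' -> no flip
Dir SE: first cell '.' (not opp) -> no flip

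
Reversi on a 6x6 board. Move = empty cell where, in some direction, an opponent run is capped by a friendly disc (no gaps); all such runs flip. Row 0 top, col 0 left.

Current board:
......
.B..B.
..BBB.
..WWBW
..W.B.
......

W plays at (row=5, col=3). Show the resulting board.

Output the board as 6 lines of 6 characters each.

Answer: ......
.B..B.
..BBB.
..WWBW
..W.W.
...W..

Derivation:
Place W at (5,3); scan 8 dirs for brackets.
Dir NW: first cell 'W' (not opp) -> no flip
Dir N: first cell '.' (not opp) -> no flip
Dir NE: opp run (4,4) capped by W -> flip
Dir W: first cell '.' (not opp) -> no flip
Dir E: first cell '.' (not opp) -> no flip
Dir SW: edge -> no flip
Dir S: edge -> no flip
Dir SE: edge -> no flip
All flips: (4,4)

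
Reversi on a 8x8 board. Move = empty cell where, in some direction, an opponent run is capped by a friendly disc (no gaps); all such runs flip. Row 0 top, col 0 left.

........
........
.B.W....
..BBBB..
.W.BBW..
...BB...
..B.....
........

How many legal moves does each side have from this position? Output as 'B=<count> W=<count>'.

Answer: B=8 W=3

Derivation:
-- B to move --
(1,2): flips 1 -> legal
(1,3): flips 1 -> legal
(1,4): flips 1 -> legal
(2,2): no bracket -> illegal
(2,4): no bracket -> illegal
(3,0): no bracket -> illegal
(3,1): no bracket -> illegal
(3,6): flips 1 -> legal
(4,0): no bracket -> illegal
(4,2): no bracket -> illegal
(4,6): flips 1 -> legal
(5,0): flips 1 -> legal
(5,1): no bracket -> illegal
(5,2): no bracket -> illegal
(5,5): flips 1 -> legal
(5,6): flips 1 -> legal
B mobility = 8
-- W to move --
(1,0): no bracket -> illegal
(1,1): no bracket -> illegal
(1,2): no bracket -> illegal
(2,0): no bracket -> illegal
(2,2): no bracket -> illegal
(2,4): no bracket -> illegal
(2,5): flips 1 -> legal
(2,6): no bracket -> illegal
(3,0): no bracket -> illegal
(3,1): no bracket -> illegal
(3,6): no bracket -> illegal
(4,2): flips 2 -> legal
(4,6): no bracket -> illegal
(5,1): no bracket -> illegal
(5,2): no bracket -> illegal
(5,5): no bracket -> illegal
(6,1): no bracket -> illegal
(6,3): flips 4 -> legal
(6,4): no bracket -> illegal
(6,5): no bracket -> illegal
(7,1): no bracket -> illegal
(7,2): no bracket -> illegal
(7,3): no bracket -> illegal
W mobility = 3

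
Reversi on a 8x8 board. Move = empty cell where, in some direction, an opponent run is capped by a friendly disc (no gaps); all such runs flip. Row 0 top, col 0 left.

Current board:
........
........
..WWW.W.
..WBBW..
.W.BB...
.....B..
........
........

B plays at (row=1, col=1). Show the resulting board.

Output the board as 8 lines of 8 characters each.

Place B at (1,1); scan 8 dirs for brackets.
Dir NW: first cell '.' (not opp) -> no flip
Dir N: first cell '.' (not opp) -> no flip
Dir NE: first cell '.' (not opp) -> no flip
Dir W: first cell '.' (not opp) -> no flip
Dir E: first cell '.' (not opp) -> no flip
Dir SW: first cell '.' (not opp) -> no flip
Dir S: first cell '.' (not opp) -> no flip
Dir SE: opp run (2,2) capped by B -> flip
All flips: (2,2)

Answer: ........
.B......
..BWW.W.
..WBBW..
.W.BB...
.....B..
........
........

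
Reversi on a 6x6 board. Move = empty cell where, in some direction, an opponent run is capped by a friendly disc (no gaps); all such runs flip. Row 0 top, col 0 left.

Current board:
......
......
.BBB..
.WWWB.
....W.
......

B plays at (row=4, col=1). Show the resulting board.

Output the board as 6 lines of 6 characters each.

Place B at (4,1); scan 8 dirs for brackets.
Dir NW: first cell '.' (not opp) -> no flip
Dir N: opp run (3,1) capped by B -> flip
Dir NE: opp run (3,2) capped by B -> flip
Dir W: first cell '.' (not opp) -> no flip
Dir E: first cell '.' (not opp) -> no flip
Dir SW: first cell '.' (not opp) -> no flip
Dir S: first cell '.' (not opp) -> no flip
Dir SE: first cell '.' (not opp) -> no flip
All flips: (3,1) (3,2)

Answer: ......
......
.BBB..
.BBWB.
.B..W.
......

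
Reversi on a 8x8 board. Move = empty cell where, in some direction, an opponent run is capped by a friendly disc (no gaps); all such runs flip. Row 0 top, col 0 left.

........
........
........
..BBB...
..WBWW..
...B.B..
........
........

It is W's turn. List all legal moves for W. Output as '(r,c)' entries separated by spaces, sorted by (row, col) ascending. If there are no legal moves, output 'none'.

Answer: (2,2) (2,3) (2,4) (6,2) (6,4) (6,5) (6,6)

Derivation:
(2,1): no bracket -> illegal
(2,2): flips 2 -> legal
(2,3): flips 1 -> legal
(2,4): flips 2 -> legal
(2,5): no bracket -> illegal
(3,1): no bracket -> illegal
(3,5): no bracket -> illegal
(4,1): no bracket -> illegal
(4,6): no bracket -> illegal
(5,2): no bracket -> illegal
(5,4): no bracket -> illegal
(5,6): no bracket -> illegal
(6,2): flips 1 -> legal
(6,3): no bracket -> illegal
(6,4): flips 1 -> legal
(6,5): flips 1 -> legal
(6,6): flips 1 -> legal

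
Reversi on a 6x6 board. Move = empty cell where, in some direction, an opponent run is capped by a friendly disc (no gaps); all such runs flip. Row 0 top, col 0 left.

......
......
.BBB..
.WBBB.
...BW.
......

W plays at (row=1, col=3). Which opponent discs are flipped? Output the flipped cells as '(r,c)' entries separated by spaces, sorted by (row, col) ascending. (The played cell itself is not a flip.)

Dir NW: first cell '.' (not opp) -> no flip
Dir N: first cell '.' (not opp) -> no flip
Dir NE: first cell '.' (not opp) -> no flip
Dir W: first cell '.' (not opp) -> no flip
Dir E: first cell '.' (not opp) -> no flip
Dir SW: opp run (2,2) capped by W -> flip
Dir S: opp run (2,3) (3,3) (4,3), next='.' -> no flip
Dir SE: first cell '.' (not opp) -> no flip

Answer: (2,2)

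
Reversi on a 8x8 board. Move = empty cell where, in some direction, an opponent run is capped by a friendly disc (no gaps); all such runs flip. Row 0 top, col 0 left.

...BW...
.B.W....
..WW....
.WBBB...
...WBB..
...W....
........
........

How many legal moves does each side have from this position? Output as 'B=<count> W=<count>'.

-- B to move --
(0,2): no bracket -> illegal
(0,5): flips 1 -> legal
(1,2): flips 2 -> legal
(1,4): flips 1 -> legal
(1,5): no bracket -> illegal
(2,0): no bracket -> illegal
(2,1): no bracket -> illegal
(2,4): no bracket -> illegal
(3,0): flips 1 -> legal
(4,0): no bracket -> illegal
(4,1): no bracket -> illegal
(4,2): flips 1 -> legal
(5,2): flips 1 -> legal
(5,4): flips 1 -> legal
(6,2): flips 1 -> legal
(6,3): flips 2 -> legal
(6,4): no bracket -> illegal
B mobility = 9
-- W to move --
(0,0): flips 1 -> legal
(0,1): no bracket -> illegal
(0,2): flips 1 -> legal
(1,0): no bracket -> illegal
(1,2): no bracket -> illegal
(1,4): no bracket -> illegal
(2,0): no bracket -> illegal
(2,1): flips 1 -> legal
(2,4): no bracket -> illegal
(2,5): flips 1 -> legal
(3,5): flips 4 -> legal
(3,6): no bracket -> illegal
(4,1): flips 1 -> legal
(4,2): flips 1 -> legal
(4,6): flips 2 -> legal
(5,4): no bracket -> illegal
(5,5): flips 2 -> legal
(5,6): flips 2 -> legal
W mobility = 10

Answer: B=9 W=10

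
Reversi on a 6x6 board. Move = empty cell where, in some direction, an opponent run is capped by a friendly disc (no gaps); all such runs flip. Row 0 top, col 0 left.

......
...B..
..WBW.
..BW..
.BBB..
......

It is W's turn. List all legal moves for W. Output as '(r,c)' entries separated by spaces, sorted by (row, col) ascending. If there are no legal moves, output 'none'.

Answer: (0,2) (0,3) (0,4) (3,1) (5,1) (5,2) (5,3)

Derivation:
(0,2): flips 1 -> legal
(0,3): flips 2 -> legal
(0,4): flips 1 -> legal
(1,2): no bracket -> illegal
(1,4): no bracket -> illegal
(2,1): no bracket -> illegal
(3,0): no bracket -> illegal
(3,1): flips 1 -> legal
(3,4): no bracket -> illegal
(4,0): no bracket -> illegal
(4,4): no bracket -> illegal
(5,0): no bracket -> illegal
(5,1): flips 1 -> legal
(5,2): flips 2 -> legal
(5,3): flips 1 -> legal
(5,4): no bracket -> illegal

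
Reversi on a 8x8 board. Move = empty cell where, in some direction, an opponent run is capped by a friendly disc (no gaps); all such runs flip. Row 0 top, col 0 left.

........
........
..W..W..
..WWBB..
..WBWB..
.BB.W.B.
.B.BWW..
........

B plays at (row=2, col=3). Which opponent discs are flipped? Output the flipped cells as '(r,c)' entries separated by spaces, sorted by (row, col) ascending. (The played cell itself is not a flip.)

Answer: (3,3)

Derivation:
Dir NW: first cell '.' (not opp) -> no flip
Dir N: first cell '.' (not opp) -> no flip
Dir NE: first cell '.' (not opp) -> no flip
Dir W: opp run (2,2), next='.' -> no flip
Dir E: first cell '.' (not opp) -> no flip
Dir SW: opp run (3,2), next='.' -> no flip
Dir S: opp run (3,3) capped by B -> flip
Dir SE: first cell 'B' (not opp) -> no flip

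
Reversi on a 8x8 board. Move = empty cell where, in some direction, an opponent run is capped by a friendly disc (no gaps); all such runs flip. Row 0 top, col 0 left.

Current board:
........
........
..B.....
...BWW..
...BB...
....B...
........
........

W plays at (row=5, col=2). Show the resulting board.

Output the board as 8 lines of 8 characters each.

Place W at (5,2); scan 8 dirs for brackets.
Dir NW: first cell '.' (not opp) -> no flip
Dir N: first cell '.' (not opp) -> no flip
Dir NE: opp run (4,3) capped by W -> flip
Dir W: first cell '.' (not opp) -> no flip
Dir E: first cell '.' (not opp) -> no flip
Dir SW: first cell '.' (not opp) -> no flip
Dir S: first cell '.' (not opp) -> no flip
Dir SE: first cell '.' (not opp) -> no flip
All flips: (4,3)

Answer: ........
........
..B.....
...BWW..
...WB...
..W.B...
........
........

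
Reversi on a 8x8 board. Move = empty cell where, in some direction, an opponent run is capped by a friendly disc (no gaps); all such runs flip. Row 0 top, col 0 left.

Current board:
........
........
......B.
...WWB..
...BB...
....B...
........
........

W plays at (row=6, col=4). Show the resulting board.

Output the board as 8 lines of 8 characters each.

Place W at (6,4); scan 8 dirs for brackets.
Dir NW: first cell '.' (not opp) -> no flip
Dir N: opp run (5,4) (4,4) capped by W -> flip
Dir NE: first cell '.' (not opp) -> no flip
Dir W: first cell '.' (not opp) -> no flip
Dir E: first cell '.' (not opp) -> no flip
Dir SW: first cell '.' (not opp) -> no flip
Dir S: first cell '.' (not opp) -> no flip
Dir SE: first cell '.' (not opp) -> no flip
All flips: (4,4) (5,4)

Answer: ........
........
......B.
...WWB..
...BW...
....W...
....W...
........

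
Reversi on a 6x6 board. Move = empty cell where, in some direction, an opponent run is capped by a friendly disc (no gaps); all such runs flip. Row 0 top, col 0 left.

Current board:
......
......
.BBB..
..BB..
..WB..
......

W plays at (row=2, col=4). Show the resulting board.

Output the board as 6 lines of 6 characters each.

Place W at (2,4); scan 8 dirs for brackets.
Dir NW: first cell '.' (not opp) -> no flip
Dir N: first cell '.' (not opp) -> no flip
Dir NE: first cell '.' (not opp) -> no flip
Dir W: opp run (2,3) (2,2) (2,1), next='.' -> no flip
Dir E: first cell '.' (not opp) -> no flip
Dir SW: opp run (3,3) capped by W -> flip
Dir S: first cell '.' (not opp) -> no flip
Dir SE: first cell '.' (not opp) -> no flip
All flips: (3,3)

Answer: ......
......
.BBBW.
..BW..
..WB..
......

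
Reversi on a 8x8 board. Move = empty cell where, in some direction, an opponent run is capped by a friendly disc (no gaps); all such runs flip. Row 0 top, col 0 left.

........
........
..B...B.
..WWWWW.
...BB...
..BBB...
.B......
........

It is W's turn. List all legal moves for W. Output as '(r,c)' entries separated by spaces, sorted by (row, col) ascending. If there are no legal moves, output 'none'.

(1,1): flips 1 -> legal
(1,2): flips 1 -> legal
(1,3): no bracket -> illegal
(1,5): no bracket -> illegal
(1,6): flips 1 -> legal
(1,7): flips 1 -> legal
(2,1): no bracket -> illegal
(2,3): no bracket -> illegal
(2,5): no bracket -> illegal
(2,7): no bracket -> illegal
(3,1): no bracket -> illegal
(3,7): no bracket -> illegal
(4,1): no bracket -> illegal
(4,2): no bracket -> illegal
(4,5): no bracket -> illegal
(5,0): no bracket -> illegal
(5,1): no bracket -> illegal
(5,5): flips 1 -> legal
(6,0): no bracket -> illegal
(6,2): flips 2 -> legal
(6,3): flips 2 -> legal
(6,4): flips 2 -> legal
(6,5): flips 2 -> legal
(7,0): flips 3 -> legal
(7,1): no bracket -> illegal
(7,2): no bracket -> illegal

Answer: (1,1) (1,2) (1,6) (1,7) (5,5) (6,2) (6,3) (6,4) (6,5) (7,0)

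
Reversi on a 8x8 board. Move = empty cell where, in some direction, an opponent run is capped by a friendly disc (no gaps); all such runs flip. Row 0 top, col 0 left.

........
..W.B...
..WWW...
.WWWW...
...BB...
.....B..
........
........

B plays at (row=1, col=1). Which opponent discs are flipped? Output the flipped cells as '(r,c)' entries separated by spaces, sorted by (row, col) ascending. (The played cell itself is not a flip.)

Answer: (2,2) (3,3)

Derivation:
Dir NW: first cell '.' (not opp) -> no flip
Dir N: first cell '.' (not opp) -> no flip
Dir NE: first cell '.' (not opp) -> no flip
Dir W: first cell '.' (not opp) -> no flip
Dir E: opp run (1,2), next='.' -> no flip
Dir SW: first cell '.' (not opp) -> no flip
Dir S: first cell '.' (not opp) -> no flip
Dir SE: opp run (2,2) (3,3) capped by B -> flip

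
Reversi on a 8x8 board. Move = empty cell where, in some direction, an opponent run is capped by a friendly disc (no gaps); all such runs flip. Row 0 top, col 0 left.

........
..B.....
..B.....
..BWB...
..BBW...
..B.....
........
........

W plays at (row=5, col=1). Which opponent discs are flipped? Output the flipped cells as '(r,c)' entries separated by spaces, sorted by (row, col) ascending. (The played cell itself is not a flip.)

Dir NW: first cell '.' (not opp) -> no flip
Dir N: first cell '.' (not opp) -> no flip
Dir NE: opp run (4,2) capped by W -> flip
Dir W: first cell '.' (not opp) -> no flip
Dir E: opp run (5,2), next='.' -> no flip
Dir SW: first cell '.' (not opp) -> no flip
Dir S: first cell '.' (not opp) -> no flip
Dir SE: first cell '.' (not opp) -> no flip

Answer: (4,2)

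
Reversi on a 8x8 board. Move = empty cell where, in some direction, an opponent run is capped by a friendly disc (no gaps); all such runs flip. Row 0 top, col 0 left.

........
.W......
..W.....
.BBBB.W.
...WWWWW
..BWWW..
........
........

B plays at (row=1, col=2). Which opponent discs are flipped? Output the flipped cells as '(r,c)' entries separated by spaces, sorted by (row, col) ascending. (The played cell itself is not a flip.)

Dir NW: first cell '.' (not opp) -> no flip
Dir N: first cell '.' (not opp) -> no flip
Dir NE: first cell '.' (not opp) -> no flip
Dir W: opp run (1,1), next='.' -> no flip
Dir E: first cell '.' (not opp) -> no flip
Dir SW: first cell '.' (not opp) -> no flip
Dir S: opp run (2,2) capped by B -> flip
Dir SE: first cell '.' (not opp) -> no flip

Answer: (2,2)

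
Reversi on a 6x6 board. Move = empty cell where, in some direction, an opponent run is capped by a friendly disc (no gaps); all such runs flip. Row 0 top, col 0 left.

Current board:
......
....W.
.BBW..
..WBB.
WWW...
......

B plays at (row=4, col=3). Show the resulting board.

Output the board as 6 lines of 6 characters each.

Answer: ......
....W.
.BBW..
..BBB.
WWWB..
......

Derivation:
Place B at (4,3); scan 8 dirs for brackets.
Dir NW: opp run (3,2) capped by B -> flip
Dir N: first cell 'B' (not opp) -> no flip
Dir NE: first cell 'B' (not opp) -> no flip
Dir W: opp run (4,2) (4,1) (4,0), next=edge -> no flip
Dir E: first cell '.' (not opp) -> no flip
Dir SW: first cell '.' (not opp) -> no flip
Dir S: first cell '.' (not opp) -> no flip
Dir SE: first cell '.' (not opp) -> no flip
All flips: (3,2)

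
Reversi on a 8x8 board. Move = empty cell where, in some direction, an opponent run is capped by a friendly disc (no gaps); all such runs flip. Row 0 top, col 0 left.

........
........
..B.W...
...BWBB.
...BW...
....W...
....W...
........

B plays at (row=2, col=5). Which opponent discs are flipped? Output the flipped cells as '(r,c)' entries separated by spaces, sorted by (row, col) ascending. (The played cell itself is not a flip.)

Answer: (3,4)

Derivation:
Dir NW: first cell '.' (not opp) -> no flip
Dir N: first cell '.' (not opp) -> no flip
Dir NE: first cell '.' (not opp) -> no flip
Dir W: opp run (2,4), next='.' -> no flip
Dir E: first cell '.' (not opp) -> no flip
Dir SW: opp run (3,4) capped by B -> flip
Dir S: first cell 'B' (not opp) -> no flip
Dir SE: first cell 'B' (not opp) -> no flip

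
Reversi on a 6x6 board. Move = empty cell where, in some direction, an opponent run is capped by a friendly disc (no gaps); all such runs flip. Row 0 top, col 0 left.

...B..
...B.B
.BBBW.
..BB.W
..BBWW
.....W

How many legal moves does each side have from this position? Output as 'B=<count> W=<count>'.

Answer: B=1 W=5

Derivation:
-- B to move --
(1,4): no bracket -> illegal
(2,5): flips 1 -> legal
(3,4): no bracket -> illegal
(5,3): no bracket -> illegal
(5,4): no bracket -> illegal
B mobility = 1
-- W to move --
(0,2): flips 1 -> legal
(0,4): no bracket -> illegal
(0,5): no bracket -> illegal
(1,0): no bracket -> illegal
(1,1): flips 2 -> legal
(1,2): no bracket -> illegal
(1,4): no bracket -> illegal
(2,0): flips 3 -> legal
(2,5): no bracket -> illegal
(3,0): no bracket -> illegal
(3,1): no bracket -> illegal
(3,4): no bracket -> illegal
(4,1): flips 2 -> legal
(5,1): flips 2 -> legal
(5,2): no bracket -> illegal
(5,3): no bracket -> illegal
(5,4): no bracket -> illegal
W mobility = 5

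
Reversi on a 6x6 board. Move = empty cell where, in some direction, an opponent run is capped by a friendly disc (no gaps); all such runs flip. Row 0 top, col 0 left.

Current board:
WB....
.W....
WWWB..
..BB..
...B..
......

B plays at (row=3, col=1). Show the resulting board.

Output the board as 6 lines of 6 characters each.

Place B at (3,1); scan 8 dirs for brackets.
Dir NW: opp run (2,0), next=edge -> no flip
Dir N: opp run (2,1) (1,1) capped by B -> flip
Dir NE: opp run (2,2), next='.' -> no flip
Dir W: first cell '.' (not opp) -> no flip
Dir E: first cell 'B' (not opp) -> no flip
Dir SW: first cell '.' (not opp) -> no flip
Dir S: first cell '.' (not opp) -> no flip
Dir SE: first cell '.' (not opp) -> no flip
All flips: (1,1) (2,1)

Answer: WB....
.B....
WBWB..
.BBB..
...B..
......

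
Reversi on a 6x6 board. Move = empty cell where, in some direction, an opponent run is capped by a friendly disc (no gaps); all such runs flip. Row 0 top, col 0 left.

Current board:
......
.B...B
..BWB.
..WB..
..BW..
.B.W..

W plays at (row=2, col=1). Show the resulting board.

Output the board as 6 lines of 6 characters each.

Place W at (2,1); scan 8 dirs for brackets.
Dir NW: first cell '.' (not opp) -> no flip
Dir N: opp run (1,1), next='.' -> no flip
Dir NE: first cell '.' (not opp) -> no flip
Dir W: first cell '.' (not opp) -> no flip
Dir E: opp run (2,2) capped by W -> flip
Dir SW: first cell '.' (not opp) -> no flip
Dir S: first cell '.' (not opp) -> no flip
Dir SE: first cell 'W' (not opp) -> no flip
All flips: (2,2)

Answer: ......
.B...B
.WWWB.
..WB..
..BW..
.B.W..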